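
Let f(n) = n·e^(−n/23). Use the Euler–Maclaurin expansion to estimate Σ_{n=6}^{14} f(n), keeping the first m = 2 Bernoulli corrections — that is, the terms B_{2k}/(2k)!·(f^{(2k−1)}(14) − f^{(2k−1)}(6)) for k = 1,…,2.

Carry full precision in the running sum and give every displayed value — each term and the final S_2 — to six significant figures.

S_2 ≈ 56.9391

The integral term ∫_6^14 x·e^(−x/23) dx = 50.8493.
Endpoint term: (f(6) + f(14))/2 = (4.62229 + 7.61684)/2 = 6.11956.
Integral + boundary = 56.9689.
Correction k=1: B_{2}/2! · (f^{(1)}(14) − f^{(1)}(6)) = 1/12 · (0.212893 − 0.569412) = -0.0297099.
After k=1: 56.9391.
Correction k=2: B_{4}/4! · (f^{(3)}(14) − f^{(3)}(6)) = −1/720 · (0.00245938 − 0.00398899) = 2.12445e-06.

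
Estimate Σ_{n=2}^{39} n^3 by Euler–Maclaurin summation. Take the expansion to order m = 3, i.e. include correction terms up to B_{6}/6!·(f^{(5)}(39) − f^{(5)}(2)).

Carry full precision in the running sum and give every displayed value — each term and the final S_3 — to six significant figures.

∫_2^39 x^3 dx evaluates to 578356.
Boundary: ½(f(2) + f(39)) = ½(8.00000 + 59319.0) = 29663.5.
Integral + boundary = 608020.
k=1: B_{2}/(2)! × [f^{(1)}(39) − f^{(1)}(2)] = 1/12 × (4563.00 − 12.0000) = 379.250.
After k=1: 608399.
k=2: B_{4}/(4)! × [f^{(3)}(39) − f^{(3)}(2)] = −1/720 × (6.00000 − 6.00000) = 0.00000.
After k=2: 608399.
k=3: B_{6}/(6)! × [f^{(5)}(39) − f^{(5)}(2)] = 1/30240 × (0.00000 − 0.00000) = 0.00000.

S_3 ≈ 608399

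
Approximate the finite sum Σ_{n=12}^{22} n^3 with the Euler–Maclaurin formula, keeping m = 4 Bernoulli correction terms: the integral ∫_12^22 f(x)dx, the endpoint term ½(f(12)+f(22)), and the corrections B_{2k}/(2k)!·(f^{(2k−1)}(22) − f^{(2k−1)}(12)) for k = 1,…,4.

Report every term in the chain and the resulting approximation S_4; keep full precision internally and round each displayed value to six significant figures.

S_4 ≈ 59653.0

∫_12^22 x^3 dx evaluates to 53380.0.
Endpoint term: (f(12) + f(22))/2 = (1728.00 + 10648.0)/2 = 6188.00.
Running total after boundary: 59568.0.
k=1: B_{2}/(2)! × [f^{(1)}(22) − f^{(1)}(12)] = 1/12 × (1452.00 − 432.000) = 85.0000.
Running total after k=1: 59653.0.
k=2: B_{4}/(4)! × [f^{(3)}(22) − f^{(3)}(12)] = −1/720 × (6.00000 − 6.00000) = 0.00000.
Running total after k=2: 59653.0.
k=3: B_{6}/(6)! × [f^{(5)}(22) − f^{(5)}(12)] = 1/30240 × (0.00000 − 0.00000) = 0.00000.
Running total after k=3: 59653.0.
k=4: B_{8}/(8)! × [f^{(7)}(22) − f^{(7)}(12)] = −1/1209600 × (0.00000 − 0.00000) = 0.00000.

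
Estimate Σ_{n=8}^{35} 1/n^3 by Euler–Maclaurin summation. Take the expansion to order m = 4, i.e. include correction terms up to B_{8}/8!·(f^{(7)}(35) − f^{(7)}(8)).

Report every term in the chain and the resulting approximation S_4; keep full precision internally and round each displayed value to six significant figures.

S_4 ≈ 0.00845312

∫_8^35 1/x^3 dx evaluates to 0.00740434.
Boundary: ½(f(8) + f(35)) = ½(0.00195312 + 2.33236e-05) = 0.000988224.
So far: 0.00839256.
Order-1 term: 1/12 · (-1.99917e-06 − (-0.000732422)) = 6.08686e-05.
Partial sum through k=1: 0.00845343.
Order-2 term: −1/720 · (-3.26395e-08 − (-0.000228882)) = -3.17846e-07.
Partial sum through k=2: 0.00845311.
Order-3 term: 1/30240 · (-1.11907e-09 − (-0.000150204)) = 4.96702e-09.
Partial sum through k=3: 0.00845312.
Order-4 term: −1/1209600 · (-6.57737e-11 − (-0.000168979)) = -1.39698e-10.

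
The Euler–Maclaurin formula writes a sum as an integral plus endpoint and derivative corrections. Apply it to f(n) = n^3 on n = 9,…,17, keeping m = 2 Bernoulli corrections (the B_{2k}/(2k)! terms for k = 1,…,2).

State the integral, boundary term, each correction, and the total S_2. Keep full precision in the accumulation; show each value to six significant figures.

The integral term ∫_9^17 x^3 dx = 19240.0.
Endpoint term: (f(9) + f(17))/2 = (729.000 + 4913.00)/2 = 2821.00.
So far: 22061.0.
k=1: B_{2}/(2)! × [f^{(1)}(17) − f^{(1)}(9)] = 1/12 × (867.000 − 243.000) = 52.0000.
Running total after k=1: 22113.0.
k=2: B_{4}/(4)! × [f^{(3)}(17) − f^{(3)}(9)] = −1/720 × (6.00000 − 6.00000) = 0.00000.

S_2 ≈ 22113.0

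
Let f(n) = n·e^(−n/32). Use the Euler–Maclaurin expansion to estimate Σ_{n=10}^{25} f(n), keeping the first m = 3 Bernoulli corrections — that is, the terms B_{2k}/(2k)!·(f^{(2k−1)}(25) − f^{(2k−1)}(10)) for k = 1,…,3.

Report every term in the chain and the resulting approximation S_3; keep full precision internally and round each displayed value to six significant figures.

S_3 ≈ 157.551

∫_10^25 x·e^(−x/32) dx evaluates to 148.203.
Boundary: ½(f(10) + f(25)) = ½(7.31616 + 11.4458) = 9.38100.
Running total after boundary: 157.584.
Order-1 term: 1/12 · (0.100151 − 0.502986) = -0.0335696.
Partial sum through k=1: 157.551.
Order-2 term: −1/720 · (0.000992010 − 0.00192013) = 1.28906e-06.
Partial sum through k=2: 157.551.
Order-3 term: 1/30240 · (1.84201e-06 − 3.27058e-06) = -4.72411e-11.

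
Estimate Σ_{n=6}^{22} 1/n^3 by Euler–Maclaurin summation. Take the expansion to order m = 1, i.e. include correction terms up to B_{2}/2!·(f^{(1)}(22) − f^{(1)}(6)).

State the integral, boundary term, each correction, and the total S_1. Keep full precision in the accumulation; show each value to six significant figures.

S_1 ≈ 0.0154094

The integral term ∫_6^22 1/x^3 dx = 0.0128558.
½[f(6) + f(22)] = ½[0.00462963 + 9.39144e-05] = 0.00236177.
Integral + boundary = 0.0152176.
Correction k=1: B_{2}/2! · (f^{(1)}(22) − f^{(1)}(6)) = 1/12 · (-1.28065e-05 − (-0.00231481)) = 0.000191834.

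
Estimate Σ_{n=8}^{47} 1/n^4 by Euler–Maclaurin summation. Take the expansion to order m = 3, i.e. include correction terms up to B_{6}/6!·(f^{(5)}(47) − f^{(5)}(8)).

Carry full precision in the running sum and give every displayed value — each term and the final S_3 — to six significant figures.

S_3 ≈ 0.000780097

The integral term ∫_8^47 1/x^4 dx = 0.000647831.
Boundary: ½(f(8) + f(47)) = ½(0.000244141 + 2.04931e-07) = 0.000122173.
So far: 0.000770004.
Correction k=1: B_{2}/2! · (f^{(1)}(47) − f^{(1)}(8)) = 1/12 · (-1.74410e-08 − (-0.000122070)) = 1.01711e-05.
After k=1: 0.000780175.
Correction k=2: B_{4}/4! · (f^{(3)}(47) − f^{(3)}(8)) = −1/720 · (-2.36862e-10 − (-5.72205e-05)) = -7.94725e-08.
After k=2: 0.000780095.
Correction k=3: B_{6}/6! · (f^{(5)}(47) − f^{(5)}(8)) = 1/30240 · (-6.00466e-12 − (-5.00679e-05)) = 1.65568e-09.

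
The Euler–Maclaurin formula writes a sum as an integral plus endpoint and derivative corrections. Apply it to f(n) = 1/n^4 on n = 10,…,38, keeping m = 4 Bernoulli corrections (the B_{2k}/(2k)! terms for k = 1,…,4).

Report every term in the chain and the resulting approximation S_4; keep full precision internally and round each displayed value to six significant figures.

Integral: ∫_10^38 1/x^4 dx = 0.000327259.
Boundary: ½(f(10) + f(38)) = ½(0.000100000 + 4.79585e-07) = 5.02398e-05.
Running total after boundary: 0.000377498.
Correction k=1: B_{2}/2! · (f^{(1)}(38) − f^{(1)}(10)) = 1/12 · (-5.04826e-08 − (-4.00000e-05)) = 3.32913e-06.
Partial sum through k=1: 0.000380828.
Correction k=2: B_{4}/4! · (f^{(3)}(38) − f^{(3)}(10)) = −1/720 · (-1.04881e-09 − (-1.20000e-05)) = -1.66652e-08.
Partial sum through k=2: 0.000380811.
Correction k=3: B_{6}/6! · (f^{(5)}(38) − f^{(5)}(10)) = 1/30240 · (-4.06740e-11 − (-6.72000e-06)) = 2.22221e-10.
Partial sum through k=3: 0.000380811.
Correction k=4: B_{8}/8! · (f^{(7)}(38) − f^{(7)}(10)) = −1/1209600 · (-2.53508e-12 − (-6.04800e-06)) = -5.00000e-12.

S_4 ≈ 0.000380811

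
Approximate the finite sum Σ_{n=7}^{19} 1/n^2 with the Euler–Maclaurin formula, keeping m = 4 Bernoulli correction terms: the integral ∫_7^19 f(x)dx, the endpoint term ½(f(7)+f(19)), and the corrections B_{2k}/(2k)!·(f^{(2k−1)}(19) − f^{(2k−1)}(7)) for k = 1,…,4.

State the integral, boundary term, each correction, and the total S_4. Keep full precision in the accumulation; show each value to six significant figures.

S_4 ≈ 0.102274

∫_7^19 1/x^2 dx evaluates to 0.0902256.
Boundary: ½(f(7) + f(19)) = ½(0.0204082 + 0.00277008) = 0.0115891.
Running total after boundary: 0.101815.
Correction k=1: B_{2}/2! · (f^{(1)}(19) − f^{(1)}(7)) = 1/12 · (-0.000291588 − (-0.00583090)) = 0.000461610.
After k=1: 0.102276.
Correction k=2: B_{4}/4! · (f^{(3)}(19) − f^{(3)}(7)) = −1/720 · (-9.69267e-06 − (-0.00142798)) = -1.96984e-06.
After k=2: 0.102274.
Correction k=3: B_{6}/6! · (f^{(5)}(19) − f^{(5)}(7)) = 1/30240 · (-8.05485e-07 − (-0.000874271)) = 2.88845e-08.
After k=3: 0.102274.
Correction k=4: B_{8}/8! · (f^{(7)}(19) − f^{(7)}(7)) = −1/1209600 · (-1.24951e-07 − (-0.000999167)) = -8.25928e-10.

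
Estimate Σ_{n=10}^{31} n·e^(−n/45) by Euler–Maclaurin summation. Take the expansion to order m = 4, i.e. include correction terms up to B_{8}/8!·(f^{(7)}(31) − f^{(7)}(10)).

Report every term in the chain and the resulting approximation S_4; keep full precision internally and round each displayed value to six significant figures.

∫_10^31 x·e^(−x/45) dx evaluates to 264.528.
½[f(10) + f(31)] = ½[8.00737 + 15.5661] = 11.7868.
Integral + boundary = 276.315.
Order-1 term: 1/12 · (0.156219 − 0.622796) = -0.0388814.
Running total after k=1: 276.276.
Order-2 term: −1/720 · (0.000573080 − 0.00109841) = 7.29619e-07.
Running total after k=2: 276.276.
Order-3 term: 1/30240 · (5.27908e-07 − 9.32966e-07) = -1.33948e-11.
Running total after k=3: 276.276.
Order-4 term: −1/1209600 · (3.81637e-10 − 6.53585e-10) = 2.24825e-16.

S_4 ≈ 276.276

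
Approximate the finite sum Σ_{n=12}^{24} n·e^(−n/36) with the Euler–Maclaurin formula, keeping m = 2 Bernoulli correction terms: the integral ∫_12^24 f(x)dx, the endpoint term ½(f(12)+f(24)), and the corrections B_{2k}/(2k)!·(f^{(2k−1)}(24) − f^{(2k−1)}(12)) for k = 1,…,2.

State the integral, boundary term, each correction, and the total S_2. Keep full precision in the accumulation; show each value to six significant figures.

S_2 ≈ 139.620

The integral term ∫_12^24 x·e^(−x/36) dx = 129.185.
Endpoint term: (f(12) + f(24))/2 = (8.59838 + 12.3220)/2 = 10.4602.
Integral + boundary = 139.645.
k=1: B_{2}/(2)! × [f^{(1)}(24) − f^{(1)}(12)] = 1/12 × (0.171139 − 0.477688) = -0.0255457.
After k=1: 139.620.
k=2: B_{4}/(4)! × [f^{(3)}(24) − f^{(3)}(12)] = −1/720 × (0.000924362 − 0.00147434) = 7.63864e-07.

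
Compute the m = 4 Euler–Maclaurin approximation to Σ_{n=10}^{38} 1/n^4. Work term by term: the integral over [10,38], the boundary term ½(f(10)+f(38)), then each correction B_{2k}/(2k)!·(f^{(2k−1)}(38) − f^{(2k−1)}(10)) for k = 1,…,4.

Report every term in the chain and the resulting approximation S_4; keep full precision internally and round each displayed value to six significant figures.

The integral term ∫_10^38 1/x^4 dx = 0.000327259.
½[f(10) + f(38)] = ½[0.000100000 + 4.79585e-07] = 5.02398e-05.
Integral + boundary = 0.000377498.
Order-1 term: 1/12 · (-5.04826e-08 − (-4.00000e-05)) = 3.32913e-06.
After k=1: 0.000380828.
Order-2 term: −1/720 · (-1.04881e-09 − (-1.20000e-05)) = -1.66652e-08.
After k=2: 0.000380811.
Order-3 term: 1/30240 · (-4.06740e-11 − (-6.72000e-06)) = 2.22221e-10.
After k=3: 0.000380811.
Order-4 term: −1/1209600 · (-2.53508e-12 − (-6.04800e-06)) = -5.00000e-12.

S_4 ≈ 0.000380811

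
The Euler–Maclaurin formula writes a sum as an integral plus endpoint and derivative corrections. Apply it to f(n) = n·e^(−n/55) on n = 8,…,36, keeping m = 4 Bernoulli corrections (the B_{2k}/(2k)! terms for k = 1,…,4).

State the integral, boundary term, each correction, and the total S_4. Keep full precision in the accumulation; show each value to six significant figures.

Integral: ∫_8^36 x·e^(−x/55) dx = 394.951.
Endpoint term: (f(8) + f(36))/2 = (6.91703 + 18.7084)/2 = 12.8127.
Integral + boundary = 407.763.
Correction k=1: B_{2}/2! · (f^{(1)}(36) − f^{(1)}(8)) = 1/12 · (0.179525 − 0.738865) = -0.0466116.
Partial sum through k=1: 407.717.
Correction k=2: B_{4}/4! · (f^{(3)}(36) − f^{(3)}(8)) = −1/720 · (0.000402936 − 0.000815909) = 5.73573e-07.
Partial sum through k=2: 407.717.
Correction k=3: B_{6}/6! · (f^{(5)}(36) − f^{(5)}(8)) = 1/30240 · (2.46785e-07 − 4.58699e-07) = -7.00773e-12.
Partial sum through k=3: 407.717.
Correction k=4: B_{8}/8! · (f^{(7)}(36) − f^{(7)}(8)) = −1/1209600 · (1.19130e-10 − 2.14108e-10) = 7.85200e-17.

S_4 ≈ 407.717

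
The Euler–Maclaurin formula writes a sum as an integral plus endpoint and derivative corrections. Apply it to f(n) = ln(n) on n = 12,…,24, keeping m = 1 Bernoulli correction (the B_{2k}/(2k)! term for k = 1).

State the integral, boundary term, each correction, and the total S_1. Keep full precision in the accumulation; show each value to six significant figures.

The integral term ∫_12^24 ln(x) dx = 34.4544.
½[f(12) + f(24)] = ½[2.48491 + 3.17805] = 2.83148.
So far: 37.2859.
Correction k=1: B_{2}/2! · (f^{(1)}(24) − f^{(1)}(12)) = 1/12 · (0.0416667 − 0.0833333) = -0.00347222.

S_1 ≈ 37.2824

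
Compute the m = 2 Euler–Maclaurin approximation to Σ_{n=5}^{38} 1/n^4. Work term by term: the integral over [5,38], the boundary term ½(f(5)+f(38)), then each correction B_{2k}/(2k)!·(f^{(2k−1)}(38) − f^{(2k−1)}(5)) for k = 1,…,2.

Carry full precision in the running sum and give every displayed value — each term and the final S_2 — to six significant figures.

Integral: ∫_5^38 1/x^4 dx = 0.00266059.
Boundary: ½(f(5) + f(38)) = ½(0.00160000 + 4.79585e-07) = 0.000800240.
So far: 0.00346083.
Order-1 term: 1/12 · (-5.04826e-08 − (-0.00128000)) = 0.000106662.
Running total after k=1: 0.00356749.
Order-2 term: −1/720 · (-1.04881e-09 − (-0.00153600)) = -2.13333e-06.

S_2 ≈ 0.00356536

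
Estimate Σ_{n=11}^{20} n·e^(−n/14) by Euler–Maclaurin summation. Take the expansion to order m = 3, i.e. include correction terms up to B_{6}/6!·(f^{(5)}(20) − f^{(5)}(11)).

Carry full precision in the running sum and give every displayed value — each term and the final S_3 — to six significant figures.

Integral: ∫_11^20 x·e^(−x/14) dx = 45.4540.
½[f(11) + f(20)] = ½[5.01373 + 4.79302] = 4.90338.
So far: 50.3574.
Order-1 term: 1/12 · (-0.102708 − 0.0976701) = -0.0166981.
Partial sum through k=1: 50.3407.
Order-2 term: −1/720 · (0.00192140 − 0.00514928) = 4.48316e-06.
Partial sum through k=2: 50.3407.
Order-3 term: 1/30240 · (2.22797e-05 − 5.00012e-05) = -9.16717e-10.

S_3 ≈ 50.3407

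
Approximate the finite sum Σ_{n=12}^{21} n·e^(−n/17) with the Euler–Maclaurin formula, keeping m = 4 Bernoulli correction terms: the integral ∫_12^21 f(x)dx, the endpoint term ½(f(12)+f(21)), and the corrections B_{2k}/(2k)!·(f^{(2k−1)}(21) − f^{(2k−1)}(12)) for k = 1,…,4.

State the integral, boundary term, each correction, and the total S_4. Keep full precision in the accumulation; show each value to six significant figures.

The integral term ∫_12^21 x·e^(−x/17) dx = 55.5567.
½[f(12) + f(21)] = ½[5.92407 + 6.10573] = 6.01490.
Running total after boundary: 61.5716.
Order-1 term: 1/12 · (-0.0684116 − 0.145198) = -0.0178008.
Running total after k=1: 61.5538.
Order-2 term: −1/720 · (0.00177539 − 0.00391884) = 2.97701e-06.
Running total after k=2: 61.5538.
Order-3 term: 1/30240 · (1.31055e-05 − 2.53815e-05) = -4.05952e-10.
Running total after k=3: 61.5538.
Order-4 term: −1/1209600 · (6.94388e-08 − 1.28730e-07) = 4.90174e-14.

S_4 ≈ 61.5538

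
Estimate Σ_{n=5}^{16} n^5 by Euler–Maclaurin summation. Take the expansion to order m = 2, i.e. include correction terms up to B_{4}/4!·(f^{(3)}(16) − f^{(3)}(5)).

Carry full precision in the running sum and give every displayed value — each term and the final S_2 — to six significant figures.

Integral: ∫_5^16 x^5 dx = 2.79360e+06.
Boundary: ½(f(5) + f(16)) = ½(3125.00 + 1.04858e+06) = 525850.
Running total after boundary: 3.31945e+06.
Correction k=1: B_{2}/2! · (f^{(1)}(16) − f^{(1)}(5)) = 1/12 · (327680 − 3125.00) = 27046.2.
After k=1: 3.34650e+06.
Correction k=2: B_{4}/4! · (f^{(3)}(16) − f^{(3)}(5)) = −1/720 · (15360.0 − 1500.00) = -19.2500.

S_2 ≈ 3.34648e+06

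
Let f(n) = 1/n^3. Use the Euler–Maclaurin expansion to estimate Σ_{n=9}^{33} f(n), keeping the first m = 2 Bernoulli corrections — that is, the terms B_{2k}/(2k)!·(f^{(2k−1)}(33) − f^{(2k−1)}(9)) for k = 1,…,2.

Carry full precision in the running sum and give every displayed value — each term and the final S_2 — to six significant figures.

S_2 ≈ 0.00645122

Integral: ∫_9^33 1/x^3 dx = 0.00571370.
Endpoint term: (f(9) + f(33))/2 = (0.00137174 + 2.78265e-05)/2 = 0.000699784.
Running total after boundary: 0.00641349.
Correction k=1: B_{2}/2! · (f^{(1)}(33) − f^{(1)}(9)) = 1/12 · (-2.52968e-06 − (-0.000457247)) = 3.78931e-05.
Running total after k=1: 0.00645138.
Correction k=2: B_{4}/4! · (f^{(3)}(33) − f^{(3)}(9)) = −1/720 · (-4.64588e-08 − (-0.000112901)) = -1.56742e-07.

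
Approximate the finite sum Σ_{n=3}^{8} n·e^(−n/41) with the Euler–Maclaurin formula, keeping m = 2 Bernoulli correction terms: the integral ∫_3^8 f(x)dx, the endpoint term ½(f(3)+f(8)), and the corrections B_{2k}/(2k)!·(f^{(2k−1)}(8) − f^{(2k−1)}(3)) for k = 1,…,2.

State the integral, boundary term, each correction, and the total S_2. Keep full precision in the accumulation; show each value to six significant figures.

S_2 ≈ 28.5089

The integral term ∫_3^8 x·e^(−x/41) dx = 23.8404.
Endpoint term: (f(3) + f(8))/2 = (2.78833 + 6.58187)/2 = 4.68510.
So far: 28.5255.
k=1: B_{2}/(2)! × [f^{(1)}(8) − f^{(1)}(3)] = 1/12 × (0.662201 − 0.861434) = -0.0166028.
Partial sum through k=1: 28.5089.
k=2: B_{4}/(4)! × [f^{(3)}(8) − f^{(3)}(3)] = −1/720 × (0.00137280 − 0.00161827) = 3.40942e-07.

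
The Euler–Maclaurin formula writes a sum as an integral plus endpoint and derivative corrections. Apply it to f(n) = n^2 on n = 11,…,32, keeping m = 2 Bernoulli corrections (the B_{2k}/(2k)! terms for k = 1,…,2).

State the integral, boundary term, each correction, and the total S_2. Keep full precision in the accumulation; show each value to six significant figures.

S_2 ≈ 11055.0

Integral: ∫_11^32 x^2 dx = 10479.0.
½[f(11) + f(32)] = ½[121.000 + 1024.00] = 572.500.
Integral + boundary = 11051.5.
Correction k=1: B_{2}/2! · (f^{(1)}(32) − f^{(1)}(11)) = 1/12 · (64.0000 − 22.0000) = 3.50000.
Partial sum through k=1: 11055.0.
Correction k=2: B_{4}/4! · (f^{(3)}(32) − f^{(3)}(11)) = −1/720 · (0.00000 − 0.00000) = 0.00000.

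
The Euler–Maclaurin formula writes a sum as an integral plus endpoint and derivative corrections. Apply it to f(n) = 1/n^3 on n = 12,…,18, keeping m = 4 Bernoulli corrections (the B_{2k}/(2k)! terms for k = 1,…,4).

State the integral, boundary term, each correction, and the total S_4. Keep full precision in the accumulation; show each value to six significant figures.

The integral term ∫_12^18 1/x^3 dx = 0.00192901.
Endpoint term: (f(12) + f(18))/2 = (0.000578704 + 0.000171468)/2 = 0.000375086.
Running total after boundary: 0.00230410.
Correction k=1: B_{2}/2! · (f^{(1)}(18) − f^{(1)}(12)) = 1/12 · (-2.85780e-05 − (-0.000144676)) = 9.67483e-06.
Partial sum through k=1: 0.00231377.
Correction k=2: B_{4}/4! · (f^{(3)}(18) − f^{(3)}(12)) = −1/720 · (-1.76407e-06 − (-2.00939e-05)) = -2.54581e-08.
Partial sum through k=2: 0.00231375.
Correction k=3: B_{6}/6! · (f^{(5)}(18) − f^{(5)}(12)) = 1/30240 · (-2.28676e-07 − (-5.86071e-06)) = 1.86245e-10.
Partial sum through k=3: 0.00231375.
Correction k=4: B_{8}/8! · (f^{(7)}(18) − f^{(7)}(12)) = −1/1209600 · (-5.08169e-08 − (-2.93036e-06)) = -2.38057e-12.

S_4 ≈ 0.00231375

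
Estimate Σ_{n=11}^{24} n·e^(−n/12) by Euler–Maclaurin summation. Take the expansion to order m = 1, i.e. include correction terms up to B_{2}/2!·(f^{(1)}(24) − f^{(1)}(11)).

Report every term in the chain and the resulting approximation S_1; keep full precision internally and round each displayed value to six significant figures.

Integral: ∫_11^24 x·e^(−x/12) dx = 51.8937.
Endpoint term: (f(11) + f(24))/2 = (4.39835 + 3.24805)/2 = 3.82320.
Integral + boundary = 55.7169.
k=1: B_{2}/(2)! × [f^{(1)}(24) − f^{(1)}(11)] = 1/12 × (-0.135335 − 0.0333208) = -0.0140547.

S_1 ≈ 55.7028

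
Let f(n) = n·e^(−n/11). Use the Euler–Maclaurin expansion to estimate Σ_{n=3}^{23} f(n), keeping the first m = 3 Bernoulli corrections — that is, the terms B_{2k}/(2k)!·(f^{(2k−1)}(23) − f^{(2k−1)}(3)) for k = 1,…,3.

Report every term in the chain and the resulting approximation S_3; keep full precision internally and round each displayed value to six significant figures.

S_3 ≈ 73.5290

Integral: ∫_3^23 x·e^(−x/11) dx = 71.0233.
½[f(3) + f(23)] = ½[2.28390 + 2.84222] = 2.56306.
Integral + boundary = 73.5864.
k=1: B_{2}/(2)! × [f^{(1)}(23) − f^{(1)}(3)] = 1/12 × (-0.134809 − 0.553673) = -0.0573735.
Partial sum through k=1: 73.5290.
k=2: B_{4}/(4)! × [f^{(3)}(23) − f^{(3)}(3)] = −1/720 × (0.000928435 − 0.0171593) = 2.25429e-05.
Partial sum through k=2: 73.5290.
k=3: B_{6}/(6)! × [f^{(5)}(23) − f^{(5)}(3)] = 1/30240 × (2.45537e-05 − 0.000245808) = -7.31661e-09.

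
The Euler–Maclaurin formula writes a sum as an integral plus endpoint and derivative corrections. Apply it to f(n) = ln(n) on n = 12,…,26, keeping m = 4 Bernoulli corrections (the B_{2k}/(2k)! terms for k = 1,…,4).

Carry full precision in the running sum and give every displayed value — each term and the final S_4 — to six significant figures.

Integral: ∫_12^26 ln(x) dx = 40.8916.
½[f(12) + f(26)] = ½[2.48491 + 3.25810] = 2.87150.
Integral + boundary = 43.7631.
k=1: B_{2}/(2)! × [f^{(1)}(26) − f^{(1)}(12)] = 1/12 × (0.0384615 − 0.0833333) = -0.00373932.
Running total after k=1: 43.7594.
k=2: B_{4}/(4)! × [f^{(3)}(26) − f^{(3)}(12)] = −1/720 × (0.000113792 − 0.00115741) = 1.44947e-06.
Running total after k=2: 43.7594.
k=3: B_{6}/(6)! × [f^{(5)}(26) − f^{(5)}(12)] = 1/30240 × (2.01997e-06 − 9.64506e-05) = -3.12271e-09.
Running total after k=3: 43.7594.
k=4: B_{8}/(8)! × [f^{(7)}(26) − f^{(7)}(12)] = −1/1209600 × (8.96436e-08 − 2.00939e-05) = 1.65379e-11.

S_4 ≈ 43.7594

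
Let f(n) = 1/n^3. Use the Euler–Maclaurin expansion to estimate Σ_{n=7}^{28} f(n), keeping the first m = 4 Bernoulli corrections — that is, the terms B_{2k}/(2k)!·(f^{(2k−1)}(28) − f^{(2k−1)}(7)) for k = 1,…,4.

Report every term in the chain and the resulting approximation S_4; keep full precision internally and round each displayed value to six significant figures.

S_4 ≈ 0.0111499

∫_7^28 1/x^3 dx evaluates to 0.00956633.
Boundary: ½(f(7) + f(28)) = ½(0.00291545 + 4.55539e-05) = 0.00148050.
Running total after boundary: 0.0110468.
Correction k=1: B_{2}/2! · (f^{(1)}(28) − f^{(1)}(7)) = 1/12 · (-4.88078e-06 − (-0.00124948)) = 0.000103717.
Running total after k=1: 0.0111505.
Correction k=2: B_{4}/4! · (f^{(3)}(28) − f^{(3)}(7)) = −1/720 · (-1.24510e-07 − (-0.000509992)) = -7.08149e-07.
Running total after k=2: 0.0111498.
Correction k=3: B_{6}/6! · (f^{(5)}(28) − f^{(5)}(7)) = 1/30240 · (-6.67016e-09 − (-0.000437136)) = 1.44553e-08.
Running total after k=3: 0.0111499.
Correction k=4: B_{8}/8! · (f^{(7)}(28) − f^{(7)}(7)) = −1/1209600 · (-6.12566e-10 − (-0.000642322)) = -5.31019e-10.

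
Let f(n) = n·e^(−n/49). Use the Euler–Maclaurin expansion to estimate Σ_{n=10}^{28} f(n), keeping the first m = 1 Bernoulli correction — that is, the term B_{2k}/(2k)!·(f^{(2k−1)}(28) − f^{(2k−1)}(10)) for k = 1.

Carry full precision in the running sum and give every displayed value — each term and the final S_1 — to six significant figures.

S_1 ≈ 238.577

Integral: ∫_10^28 x·e^(−x/49) dx = 226.628.
½[f(10) + f(28)] = ½[8.15396 + 15.8121] = 11.9830.
Integral + boundary = 238.611.
Correction k=1: B_{2}/2! · (f^{(1)}(28) − f^{(1)}(10)) = 1/12 · (0.242022 − 0.648988) = -0.0339139.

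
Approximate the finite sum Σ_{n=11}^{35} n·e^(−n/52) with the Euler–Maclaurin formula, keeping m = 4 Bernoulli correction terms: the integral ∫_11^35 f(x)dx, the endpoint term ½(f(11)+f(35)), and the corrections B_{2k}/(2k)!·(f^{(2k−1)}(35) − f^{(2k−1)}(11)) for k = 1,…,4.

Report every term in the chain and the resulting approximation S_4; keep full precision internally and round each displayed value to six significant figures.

S_4 ≈ 356.874

The integral term ∫_11^35 x·e^(−x/52) dx = 343.534.
½[f(11) + f(35)] = ½[8.90272 + 17.8548] = 13.3787.
Integral + boundary = 356.913.
Correction k=1: B_{2}/2! · (f^{(1)}(35) − f^{(1)}(11)) = 1/12 · (0.166775 − 0.638132) = -0.0392797.
After k=1: 356.874.
Correction k=2: B_{4}/4! · (f^{(3)}(35) − f^{(3)}(11)) = −1/720 · (0.000438997 − 0.000834618) = 5.49474e-07.
After k=2: 356.874.
Correction k=3: B_{6}/6! · (f^{(5)}(35) − f^{(5)}(11)) = 1/30240 · (3.01892e-07 − 5.30045e-07) = -7.54472e-12.
After k=3: 356.874.
Correction k=4: B_{8}/8! · (f^{(7)}(35) − f^{(7)}(11)) = −1/1209600 · (1.63252e-10 − 2.77895e-10) = 9.47778e-17.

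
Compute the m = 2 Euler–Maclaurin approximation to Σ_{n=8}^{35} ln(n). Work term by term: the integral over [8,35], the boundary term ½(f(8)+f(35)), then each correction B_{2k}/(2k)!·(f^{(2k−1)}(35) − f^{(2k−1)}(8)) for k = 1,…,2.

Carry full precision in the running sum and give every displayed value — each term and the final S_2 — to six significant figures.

S_2 ≈ 83.6110

The integral term ∫_8^35 ln(x) dx = 80.8016.
½[f(8) + f(35)] = ½[2.07944 + 3.55535] = 2.81739.
So far: 83.6190.
k=1: B_{2}/(2)! × [f^{(1)}(35) − f^{(1)}(8)] = 1/12 × (0.0285714 − 0.125000) = -0.00803571.
Partial sum through k=1: 83.6110.
k=2: B_{4}/(4)! × [f^{(3)}(35) − f^{(3)}(8)] = −1/720 × (4.66472e-05 − 0.00390625) = 5.36056e-06.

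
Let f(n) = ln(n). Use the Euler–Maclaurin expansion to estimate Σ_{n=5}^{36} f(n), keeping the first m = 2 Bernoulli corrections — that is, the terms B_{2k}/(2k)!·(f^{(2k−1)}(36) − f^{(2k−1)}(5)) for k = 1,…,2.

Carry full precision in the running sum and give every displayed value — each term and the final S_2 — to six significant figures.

S_2 ≈ 92.5416

The integral term ∫_5^36 ln(x) dx = 89.9595.
Boundary: ½(f(5) + f(36)) = ½(1.60944 + 3.58352) = 2.59648.
So far: 92.5560.
Correction k=1: B_{2}/2! · (f^{(1)}(36) − f^{(1)}(5)) = 1/12 · (0.0277778 − 0.200000) = -0.0143519.
Partial sum through k=1: 92.5416.
Correction k=2: B_{4}/4! · (f^{(3)}(36) − f^{(3)}(5)) = −1/720 · (4.28669e-05 − 0.0160000) = 2.21627e-05.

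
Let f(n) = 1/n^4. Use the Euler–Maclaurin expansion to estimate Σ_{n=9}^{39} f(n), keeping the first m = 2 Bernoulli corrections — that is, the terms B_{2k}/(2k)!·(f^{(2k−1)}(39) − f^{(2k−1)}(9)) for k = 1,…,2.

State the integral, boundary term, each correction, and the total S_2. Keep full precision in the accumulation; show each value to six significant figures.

S_2 ≈ 0.000533659

The integral term ∫_9^39 1/x^4 dx = 0.000451628.
½[f(9) + f(39)] = ½[0.000152416 + 4.32257e-07] = 7.64240e-05.
So far: 0.000528052.
k=1: B_{2}/(2)! × [f^{(1)}(39) − f^{(1)}(9)] = 1/12 × (-4.43340e-08 − (-6.77404e-05)) = 5.64133e-06.
Running total after k=1: 0.000533693.
k=2: B_{4}/(4)! × [f^{(3)}(39) − f^{(3)}(9)] = −1/720 × (-8.74438e-10 − (-2.50890e-05)) = -3.48446e-08.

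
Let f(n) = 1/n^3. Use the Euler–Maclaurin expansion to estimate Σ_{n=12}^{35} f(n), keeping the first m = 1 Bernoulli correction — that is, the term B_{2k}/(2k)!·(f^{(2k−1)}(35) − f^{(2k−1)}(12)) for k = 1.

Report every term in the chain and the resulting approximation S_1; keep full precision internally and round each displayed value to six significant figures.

The integral term ∫_12^35 1/x^3 dx = 0.00306406.
½[f(12) + f(35)] = ½[0.000578704 + 2.33236e-05] = 0.000301014.
Running total after boundary: 0.00336507.
Correction k=1: B_{2}/2! · (f^{(1)}(35) − f^{(1)}(12)) = 1/12 · (-1.99917e-06 − (-0.000144676)) = 1.18897e-05.

S_1 ≈ 0.00337696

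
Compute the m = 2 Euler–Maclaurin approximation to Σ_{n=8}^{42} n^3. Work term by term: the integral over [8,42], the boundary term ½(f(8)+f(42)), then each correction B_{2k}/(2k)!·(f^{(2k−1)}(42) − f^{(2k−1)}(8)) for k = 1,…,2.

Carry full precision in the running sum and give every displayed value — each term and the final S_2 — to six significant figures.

Integral: ∫_8^42 x^3 dx = 776900.
½[f(8) + f(42)] = ½[512.000 + 74088.0] = 37300.0.
Integral + boundary = 814200.
k=1: B_{2}/(2)! × [f^{(1)}(42) − f^{(1)}(8)] = 1/12 × (5292.00 − 192.000) = 425.000.
After k=1: 814625.
k=2: B_{4}/(4)! × [f^{(3)}(42) − f^{(3)}(8)] = −1/720 × (6.00000 − 6.00000) = 0.00000.

S_2 ≈ 814625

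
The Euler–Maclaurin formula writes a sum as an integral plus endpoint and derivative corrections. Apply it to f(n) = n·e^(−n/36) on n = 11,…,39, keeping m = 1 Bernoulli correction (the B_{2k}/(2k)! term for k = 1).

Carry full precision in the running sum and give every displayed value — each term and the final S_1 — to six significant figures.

S_1 ≈ 343.270

The integral term ∫_11^39 x·e^(−x/36) dx = 332.663.
Endpoint term: (f(11) + f(39))/2 = (8.10385 + 13.2002)/2 = 10.6520.
Integral + boundary = 343.315.
k=1: B_{2}/(2)! × [f^{(1)}(39) − f^{(1)}(11)] = 1/12 × (-0.0282055 − 0.511607) = -0.0449844.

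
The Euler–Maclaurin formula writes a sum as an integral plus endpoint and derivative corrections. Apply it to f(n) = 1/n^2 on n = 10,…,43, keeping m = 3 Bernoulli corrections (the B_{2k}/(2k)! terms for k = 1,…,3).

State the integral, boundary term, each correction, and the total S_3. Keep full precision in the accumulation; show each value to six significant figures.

∫_10^43 1/x^2 dx evaluates to 0.0767442.
Endpoint term: (f(10) + f(43))/2 = (0.0100000 + 0.000540833)/2 = 0.00527042.
So far: 0.0820146.
Correction k=1: B_{2}/2! · (f^{(1)}(43) − f^{(1)}(10)) = 1/12 · (-2.51550e-05 − (-0.00200000)) = 0.000164570.
Partial sum through k=1: 0.0821792.
Correction k=2: B_{4}/4! · (f^{(3)}(43) − f^{(3)}(10)) = −1/720 · (-1.63256e-07 − (-0.000240000)) = -3.33107e-07.
Partial sum through k=2: 0.0821788.
Correction k=3: B_{6}/6! · (f^{(5)}(43) − f^{(5)}(10)) = 1/30240 · (-2.64883e-09 − (-7.20000e-05)) = 2.38086e-09.

S_3 ≈ 0.0821788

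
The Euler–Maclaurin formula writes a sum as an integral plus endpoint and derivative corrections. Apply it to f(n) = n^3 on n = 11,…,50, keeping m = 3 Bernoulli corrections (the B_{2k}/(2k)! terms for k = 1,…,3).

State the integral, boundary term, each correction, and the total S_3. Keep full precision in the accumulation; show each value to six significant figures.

Integral: ∫_11^50 x^3 dx = 1.55884e+06.
Boundary: ½(f(11) + f(50)) = ½(1331.00 + 125000) = 63165.5.
Running total after boundary: 1.62201e+06.
Order-1 term: 1/12 · (7500.00 − 363.000) = 594.750.
Partial sum through k=1: 1.62260e+06.
Order-2 term: −1/720 · (6.00000 − 6.00000) = 0.00000.
Partial sum through k=2: 1.62260e+06.
Order-3 term: 1/30240 · (0.00000 − 0.00000) = 0.00000.

S_3 ≈ 1.62260e+06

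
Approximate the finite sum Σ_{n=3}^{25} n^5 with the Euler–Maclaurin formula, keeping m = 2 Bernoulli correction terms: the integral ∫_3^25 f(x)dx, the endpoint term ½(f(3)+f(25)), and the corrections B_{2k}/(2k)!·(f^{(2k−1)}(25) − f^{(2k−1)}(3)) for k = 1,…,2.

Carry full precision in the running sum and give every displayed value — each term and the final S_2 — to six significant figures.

S_2 ≈ 4.57356e+07

The integral term ∫_3^25 x^5 dx = 4.06900e+07.
½[f(3) + f(25)] = ½[243.000 + 9.76562e+06] = 4.88293e+06.
So far: 4.55729e+07.
Order-1 term: 1/12 · (1.95312e+06 − 405.000) = 162727.
Partial sum through k=1: 4.57356e+07.
Order-2 term: −1/720 · (37500.0 − 540.000) = -51.3333.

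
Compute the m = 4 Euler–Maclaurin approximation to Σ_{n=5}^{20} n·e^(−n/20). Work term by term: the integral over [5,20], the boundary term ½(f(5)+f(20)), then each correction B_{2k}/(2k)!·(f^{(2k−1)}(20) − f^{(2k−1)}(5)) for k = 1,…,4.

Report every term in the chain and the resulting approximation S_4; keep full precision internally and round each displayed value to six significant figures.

S_4 ≈ 100.674

∫_5^20 x·e^(−x/20) dx evaluates to 95.0968.
Boundary: ½(f(5) + f(20)) = ½(3.89400 + 7.35759) = 5.62580.
Running total after boundary: 100.723.
Correction k=1: B_{2}/2! · (f^{(1)}(20) − f^{(1)}(5)) = 1/12 · (0.00000 − 0.584101) = -0.0486750.
Partial sum through k=1: 100.674.
Correction k=2: B_{4}/4! · (f^{(3)}(20) − f^{(3)}(5)) = −1/720 · (0.00183940 − 0.00535426) = 4.88175e-06.
Partial sum through k=2: 100.674.
Correction k=3: B_{6}/6! · (f^{(5)}(20) − f^{(5)}(5)) = 1/30240 · (9.19699e-06 − 2.31206e-05) = -4.60439e-10.
Partial sum through k=3: 100.674.
Correction k=4: B_{8}/8! · (f^{(7)}(20) − f^{(7)}(5)) = −1/1209600 · (3.44887e-08 − 8.21391e-08) = 3.93936e-14.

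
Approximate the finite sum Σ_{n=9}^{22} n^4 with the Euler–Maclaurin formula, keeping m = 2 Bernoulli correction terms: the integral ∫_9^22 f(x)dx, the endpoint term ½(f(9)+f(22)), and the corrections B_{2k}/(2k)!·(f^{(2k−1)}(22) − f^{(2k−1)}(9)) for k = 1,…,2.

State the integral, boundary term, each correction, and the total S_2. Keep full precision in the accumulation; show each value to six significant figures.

S_2 ≈ 1.14263e+06

The integral term ∫_9^22 x^4 dx = 1.01892e+06.
½[f(9) + f(22)] = ½[6561.00 + 234256] = 120408.
So far: 1.13933e+06.
Correction k=1: B_{2}/2! · (f^{(1)}(22) − f^{(1)}(9)) = 1/12 · (42592.0 − 2916.00) = 3306.33.
Partial sum through k=1: 1.14263e+06.
Correction k=2: B_{4}/4! · (f^{(3)}(22) − f^{(3)}(9)) = −1/720 · (528.000 − 216.000) = -0.433333.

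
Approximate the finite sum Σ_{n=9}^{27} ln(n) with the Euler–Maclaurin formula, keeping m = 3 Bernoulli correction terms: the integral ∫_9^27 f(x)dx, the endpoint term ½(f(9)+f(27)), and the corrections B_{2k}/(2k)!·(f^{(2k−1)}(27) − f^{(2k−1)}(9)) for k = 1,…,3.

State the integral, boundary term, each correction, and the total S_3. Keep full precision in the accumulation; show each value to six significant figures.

S_3 ≈ 53.9529

The integral term ∫_9^27 ln(x) dx = 51.2126.
Endpoint term: (f(9) + f(27))/2 = (2.19722 + 3.29584)/2 = 2.74653.
Integral + boundary = 53.9591.
k=1: B_{2}/(2)! × [f^{(1)}(27) − f^{(1)}(9)] = 1/12 × (0.0370370 − 0.111111) = -0.00617284.
Partial sum through k=1: 53.9529.
k=2: B_{4}/(4)! × [f^{(3)}(27) − f^{(3)}(9)] = −1/720 × (0.000101611 − 0.00274348) = 3.66927e-06.
Partial sum through k=2: 53.9529.
k=3: B_{6}/(6)! × [f^{(5)}(27) − f^{(5)}(9)] = 1/30240 × (1.67260e-06 − 0.000406442) = -1.33852e-08.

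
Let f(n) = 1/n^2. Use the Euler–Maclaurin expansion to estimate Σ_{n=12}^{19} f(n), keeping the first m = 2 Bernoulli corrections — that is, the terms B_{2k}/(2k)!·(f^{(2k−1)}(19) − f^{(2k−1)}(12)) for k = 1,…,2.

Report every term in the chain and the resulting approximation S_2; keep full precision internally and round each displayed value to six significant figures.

S_2 ≈ 0.0356310

∫_12^19 1/x^2 dx evaluates to 0.0307018.
Endpoint term: (f(12) + f(19))/2 = (0.00694444 + 0.00277008)/2 = 0.00485726.
Running total after boundary: 0.0355590.
k=1: B_{2}/(2)! × [f^{(1)}(19) − f^{(1)}(12)] = 1/12 × (-0.000291588 − (-0.00115741)) = 7.21516e-05.
After k=1: 0.0356312.
k=2: B_{4}/(4)! × [f^{(3)}(19) − f^{(3)}(12)] = −1/720 × (-9.69267e-06 − (-9.64506e-05)) = -1.20497e-07.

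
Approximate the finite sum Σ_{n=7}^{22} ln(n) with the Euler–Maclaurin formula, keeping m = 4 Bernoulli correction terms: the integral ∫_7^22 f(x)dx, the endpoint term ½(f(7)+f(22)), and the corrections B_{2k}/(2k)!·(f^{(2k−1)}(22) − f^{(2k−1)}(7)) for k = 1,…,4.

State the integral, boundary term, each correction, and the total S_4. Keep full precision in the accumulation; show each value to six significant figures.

S_4 ≈ 41.8919

Integral: ∫_7^22 ln(x) dx = 39.3816.
Boundary: ½(f(7) + f(22)) = ½(1.94591 + 3.09104) = 2.51848.
So far: 41.9000.
Correction k=1: B_{2}/2! · (f^{(1)}(22) − f^{(1)}(7)) = 1/12 · (0.0454545 − 0.142857) = -0.00811688.
Partial sum through k=1: 41.8919.
Correction k=2: B_{4}/4! · (f^{(3)}(22) − f^{(3)}(7)) = −1/720 · (0.000187829 − 0.00583090) = 7.83760e-06.
Partial sum through k=2: 41.8919.
Correction k=3: B_{6}/6! · (f^{(5)}(22) − f^{(5)}(7)) = 1/30240 · (4.65691e-06 − 0.00142798) = -4.70674e-08.
Partial sum through k=3: 41.8919.
Correction k=4: B_{8}/8! · (f^{(7)}(22) − f^{(7)}(7)) = −1/1209600 · (2.88651e-07 − 0.000874271) = 7.22539e-10.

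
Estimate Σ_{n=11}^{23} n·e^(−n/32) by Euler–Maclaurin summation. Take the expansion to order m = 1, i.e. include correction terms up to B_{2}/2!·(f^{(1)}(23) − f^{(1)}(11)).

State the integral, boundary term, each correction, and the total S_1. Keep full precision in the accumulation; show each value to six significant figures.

The integral term ∫_11^23 x·e^(−x/32) dx = 117.975.
Boundary: ½(f(11) + f(23)) = ½(7.80017 + 11.2093) = 9.50474.
Running total after boundary: 127.479.
Order-1 term: 1/12 · (0.137070 − 0.465351) = -0.0273567.

S_1 ≈ 127.452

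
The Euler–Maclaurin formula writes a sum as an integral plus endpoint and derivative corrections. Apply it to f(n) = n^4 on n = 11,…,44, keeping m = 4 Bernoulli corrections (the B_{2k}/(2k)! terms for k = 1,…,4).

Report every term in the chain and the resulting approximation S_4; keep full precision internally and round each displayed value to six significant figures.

Integral: ∫_11^44 x^4 dx = 3.29510e+07.
½[f(11) + f(44)] = ½[14641.0 + 3.74810e+06] = 1.88137e+06.
Running total after boundary: 3.48324e+07.
Order-1 term: 1/12 · (340736 − 5324.00) = 27951.0.
Running total after k=1: 3.48604e+07.
Order-2 term: −1/720 · (1056.00 − 264.000) = -1.10000.
Running total after k=2: 3.48604e+07.
Order-3 term: 1/30240 · (0.00000 − 0.00000) = 0.00000.
Running total after k=3: 3.48604e+07.
Order-4 term: −1/1209600 · (0.00000 − 0.00000) = 0.00000.

S_4 ≈ 3.48604e+07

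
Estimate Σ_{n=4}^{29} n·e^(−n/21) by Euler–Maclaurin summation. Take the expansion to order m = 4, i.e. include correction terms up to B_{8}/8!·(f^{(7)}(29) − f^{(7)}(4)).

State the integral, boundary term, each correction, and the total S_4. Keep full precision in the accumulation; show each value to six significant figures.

S_4 ≈ 175.275

Integral: ∫_4^29 x·e^(−x/21) dx = 170.041.
Endpoint term: (f(4) + f(29))/2 = (3.30626 + 7.28883)/2 = 5.29755.
Integral + boundary = 175.338.
Correction k=1: B_{2}/2! · (f^{(1)}(29) − f^{(1)}(4)) = 1/12 · (-0.0957482 − 0.669124) = -0.0637394.
After k=1: 175.275.
Correction k=2: B_{4}/4! · (f^{(3)}(29) − f^{(3)}(4)) = −1/720 · (0.000922744 − 0.00526588) = 6.03214e-06.
After k=2: 175.275.
Correction k=3: B_{6}/6! · (f^{(5)}(29) − f^{(5)}(4)) = 1/30240 · (4.67710e-06 − 2.04410e-05) = -5.21293e-10.
After k=3: 175.275.
Correction k=4: B_{8}/8! · (f^{(7)}(29) − f^{(7)}(4)) = −1/1209600 · (1.64667e-08 − 6.56263e-08) = 4.06412e-14.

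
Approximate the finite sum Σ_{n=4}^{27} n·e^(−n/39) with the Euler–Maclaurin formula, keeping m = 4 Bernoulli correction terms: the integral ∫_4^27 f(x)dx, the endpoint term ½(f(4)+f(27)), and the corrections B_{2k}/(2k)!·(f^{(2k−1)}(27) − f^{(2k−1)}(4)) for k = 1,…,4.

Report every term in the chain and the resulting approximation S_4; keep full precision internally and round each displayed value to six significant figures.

The integral term ∫_4^27 x·e^(−x/39) dx = 225.446.
Endpoint term: (f(4) + f(27))/2 = (3.61008 + 13.5113)/2 = 8.56071.
Integral + boundary = 234.006.
Correction k=1: B_{2}/2! · (f^{(1)}(27) − f^{(1)}(4)) = 1/12 · (0.153975 − 0.809954) = -0.0546649.
Running total after k=1: 233.952.
Correction k=2: B_{4}/4! · (f^{(3)}(27) − f^{(3)}(4)) = −1/720 · (0.000759247 − 0.00171926) = 1.33335e-06.
Running total after k=2: 233.952.
Correction k=3: B_{6}/6! · (f^{(5)}(27) − f^{(5)}(4)) = 1/30240 · (9.31796e-07 − 1.91059e-06) = -3.23675e-11.
Running total after k=3: 233.952.
Correction k=4: B_{8}/8! · (f^{(7)}(27) − f^{(7)}(4)) = −1/1209600 · (8.97052e-10 − 1.76912e-09) = 7.20955e-16.

S_4 ≈ 233.952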